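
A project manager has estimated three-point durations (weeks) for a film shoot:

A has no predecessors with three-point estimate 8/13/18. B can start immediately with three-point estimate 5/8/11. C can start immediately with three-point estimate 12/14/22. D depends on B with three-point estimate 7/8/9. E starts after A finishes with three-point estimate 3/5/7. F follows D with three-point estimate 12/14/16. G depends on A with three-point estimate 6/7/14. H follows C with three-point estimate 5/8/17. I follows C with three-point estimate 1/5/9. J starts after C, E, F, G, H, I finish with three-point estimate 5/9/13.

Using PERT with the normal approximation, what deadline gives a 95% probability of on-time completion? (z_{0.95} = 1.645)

te_A = (8 + 4·13 + 18)/6 = 78/6 = 13; σ²_A = ((18−8)/6)² = 2.778
te_B = (5 + 4·8 + 11)/6 = 48/6 = 8; σ²_B = ((11−5)/6)² = 1.000
te_C = (12 + 4·14 + 22)/6 = 90/6 = 15; σ²_C = ((22−12)/6)² = 2.778
te_D = (7 + 4·8 + 9)/6 = 48/6 = 8; σ²_D = ((9−7)/6)² = 0.111
te_E = (3 + 4·5 + 7)/6 = 30/6 = 5; σ²_E = ((7−3)/6)² = 0.444
te_F = (12 + 4·14 + 16)/6 = 84/6 = 14; σ²_F = ((16−12)/6)² = 0.444
te_G = (6 + 4·7 + 14)/6 = 48/6 = 8; σ²_G = ((14−6)/6)² = 1.778
te_H = (5 + 4·8 + 17)/6 = 54/6 = 9; σ²_H = ((17−5)/6)² = 4.000
te_I = (1 + 4·5 + 9)/6 = 30/6 = 5; σ²_I = ((9−1)/6)² = 1.778
te_J = (5 + 4·9 + 13)/6 = 54/6 = 9; σ²_J = ((13−5)/6)² = 1.778

Forward pass:
ES_A = 0; EF_A = 13
ES_B = 0; EF_B = 8
ES_C = 0; EF_C = 15
ES_D = 8; EF_D = 8+8 = 16
ES_E = 13; EF_E = 13+5 = 18
ES_F = 16; EF_F = 16+14 = 30
ES_G = 13; EF_G = 13+8 = 21
ES_H = 15; EF_H = 15+9 = 24
ES_I = 15; EF_I = 15+5 = 20
ES_J = max(EF_C=15, EF_E=18, EF_F=30, EF_G=21, EF_H=24, EF_I=20) = 30; EF_J = 30+9 = 39
Expected project duration μ = 39 weeks. Critical path: B → D → F → J.

Variance along critical path = 1.000 + 0.111 + 0.444 + 1.778 = 3.333; σ = 1.826 weeks.
D = μ + z·σ = 39 + 1.645·1.826 = 42.0 weeks

42.0 weeks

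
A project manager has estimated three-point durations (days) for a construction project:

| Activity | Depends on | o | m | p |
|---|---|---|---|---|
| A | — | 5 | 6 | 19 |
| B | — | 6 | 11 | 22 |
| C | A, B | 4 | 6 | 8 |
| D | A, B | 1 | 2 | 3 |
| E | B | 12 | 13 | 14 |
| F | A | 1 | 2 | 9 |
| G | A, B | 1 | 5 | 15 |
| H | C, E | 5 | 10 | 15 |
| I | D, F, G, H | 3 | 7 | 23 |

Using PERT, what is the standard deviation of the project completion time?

te_A = (5 + 4·6 + 19)/6 = 48/6 = 8; σ²_A = ((19−5)/6)² = 5.444
te_B = (6 + 4·11 + 22)/6 = 72/6 = 12; σ²_B = ((22−6)/6)² = 7.111
te_C = (4 + 4·6 + 8)/6 = 36/6 = 6; σ²_C = ((8−4)/6)² = 0.444
te_D = (1 + 4·2 + 3)/6 = 12/6 = 2; σ²_D = ((3−1)/6)² = 0.111
te_E = (12 + 4·13 + 14)/6 = 78/6 = 13; σ²_E = ((14−12)/6)² = 0.111
te_F = (1 + 4·2 + 9)/6 = 18/6 = 3; σ²_F = ((9−1)/6)² = 1.778
te_G = (1 + 4·5 + 15)/6 = 36/6 = 6; σ²_G = ((15−1)/6)² = 5.444
te_H = (5 + 4·10 + 15)/6 = 60/6 = 10; σ²_H = ((15−5)/6)² = 2.778
te_I = (3 + 4·7 + 23)/6 = 54/6 = 9; σ²_I = ((23−3)/6)² = 11.111

Forward pass:
ES_A = 0; EF_A = 8
ES_B = 0; EF_B = 12
ES_C = max(EF_A=8, EF_B=12) = 12; EF_C = 12+6 = 18
ES_D = max(EF_A=8, EF_B=12) = 12; EF_D = 12+2 = 14
ES_E = 12; EF_E = 12+13 = 25
ES_F = 8; EF_F = 8+3 = 11
ES_G = max(EF_A=8, EF_B=12) = 12; EF_G = 12+6 = 18
ES_H = max(EF_C=18, EF_E=25) = 25; EF_H = 25+10 = 35
ES_I = max(EF_D=14, EF_F=11, EF_G=18, EF_H=35) = 35; EF_I = 35+9 = 44
Expected project duration μ = 44 days. Critical path: B → E → H → I.

Variance along critical path = 7.111 + 0.111 + 2.778 + 11.111 = 21.111
σ = √21.111 = 4.595 days

4.59 days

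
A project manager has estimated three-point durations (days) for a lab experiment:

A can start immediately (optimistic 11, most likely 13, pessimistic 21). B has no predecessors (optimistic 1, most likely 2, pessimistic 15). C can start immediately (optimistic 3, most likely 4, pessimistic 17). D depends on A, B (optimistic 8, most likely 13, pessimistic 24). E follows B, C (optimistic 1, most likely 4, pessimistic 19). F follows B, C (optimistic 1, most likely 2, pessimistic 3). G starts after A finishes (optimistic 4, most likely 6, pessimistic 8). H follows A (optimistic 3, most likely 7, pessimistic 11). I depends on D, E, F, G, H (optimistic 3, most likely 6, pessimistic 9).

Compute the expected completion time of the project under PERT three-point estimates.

34 days

te_A = (11 + 4·13 + 21)/6 = 84/6 = 14
te_B = (1 + 4·2 + 15)/6 = 24/6 = 4
te_C = (3 + 4·4 + 17)/6 = 36/6 = 6
te_D = (8 + 4·13 + 24)/6 = 84/6 = 14
te_E = (1 + 4·4 + 19)/6 = 36/6 = 6
te_F = (1 + 4·2 + 3)/6 = 12/6 = 2
te_G = (4 + 4·6 + 8)/6 = 36/6 = 6
te_H = (3 + 4·7 + 11)/6 = 42/6 = 7
te_I = (3 + 4·6 + 9)/6 = 36/6 = 6

Forward pass:
ES_A = 0; EF_A = 14
ES_B = 0; EF_B = 4
ES_C = 0; EF_C = 6
ES_D = max(EF_A=14, EF_B=4) = 14; EF_D = 14+14 = 28
ES_E = max(EF_B=4, EF_C=6) = 6; EF_E = 6+6 = 12
ES_F = max(EF_B=4, EF_C=6) = 6; EF_F = 6+2 = 8
ES_G = 14; EF_G = 14+6 = 20
ES_H = 14; EF_H = 14+7 = 21
ES_I = max(EF_D=28, EF_E=12, EF_F=8, EF_G=20, EF_H=21) = 28; EF_I = 28+6 = 34
Expected project duration μ = 34 days. Critical path: A → D → I.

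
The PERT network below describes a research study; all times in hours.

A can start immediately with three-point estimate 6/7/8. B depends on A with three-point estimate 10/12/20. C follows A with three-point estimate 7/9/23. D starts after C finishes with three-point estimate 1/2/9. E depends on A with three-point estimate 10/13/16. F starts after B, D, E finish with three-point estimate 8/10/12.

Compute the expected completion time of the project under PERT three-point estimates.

31 hours

te_A = (6 + 4·7 + 8)/6 = 42/6 = 7
te_B = (10 + 4·12 + 20)/6 = 78/6 = 13
te_C = (7 + 4·9 + 23)/6 = 66/6 = 11
te_D = (1 + 4·2 + 9)/6 = 18/6 = 3
te_E = (10 + 4·13 + 16)/6 = 78/6 = 13
te_F = (8 + 4·10 + 12)/6 = 60/6 = 10

Forward pass:
ES_A = 0; EF_A = 7
ES_B = 7; EF_B = 7+13 = 20
ES_C = 7; EF_C = 7+11 = 18
ES_D = 18; EF_D = 18+3 = 21
ES_E = 7; EF_E = 7+13 = 20
ES_F = max(EF_B=20, EF_D=21, EF_E=20) = 21; EF_F = 21+10 = 31
Expected project duration μ = 31 hours. Critical path: A → C → D → F.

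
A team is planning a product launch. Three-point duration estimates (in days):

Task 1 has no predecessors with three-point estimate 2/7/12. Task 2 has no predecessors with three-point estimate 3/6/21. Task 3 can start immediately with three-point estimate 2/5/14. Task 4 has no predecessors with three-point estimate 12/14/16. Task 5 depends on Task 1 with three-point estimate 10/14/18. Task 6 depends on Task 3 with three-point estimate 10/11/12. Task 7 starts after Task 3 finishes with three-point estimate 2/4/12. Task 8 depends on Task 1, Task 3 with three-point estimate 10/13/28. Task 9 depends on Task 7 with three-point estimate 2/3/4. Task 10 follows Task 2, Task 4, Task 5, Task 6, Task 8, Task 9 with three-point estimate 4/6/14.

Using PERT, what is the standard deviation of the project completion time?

3.82 days

te_Task 1 = (2 + 4·7 + 12)/6 = 42/6 = 7; σ²_Task 1 = ((12−2)/6)² = 2.778
te_Task 2 = (3 + 4·6 + 21)/6 = 48/6 = 8; σ²_Task 2 = ((21−3)/6)² = 9.000
te_Task 3 = (2 + 4·5 + 14)/6 = 36/6 = 6; σ²_Task 3 = ((14−2)/6)² = 4.000
te_Task 4 = (12 + 4·14 + 16)/6 = 84/6 = 14; σ²_Task 4 = ((16−12)/6)² = 0.444
te_Task 5 = (10 + 4·14 + 18)/6 = 84/6 = 14; σ²_Task 5 = ((18−10)/6)² = 1.778
te_Task 6 = (10 + 4·11 + 12)/6 = 66/6 = 11; σ²_Task 6 = ((12−10)/6)² = 0.111
te_Task 7 = (2 + 4·4 + 12)/6 = 30/6 = 5; σ²_Task 7 = ((12−2)/6)² = 2.778
te_Task 8 = (10 + 4·13 + 28)/6 = 90/6 = 15; σ²_Task 8 = ((28−10)/6)² = 9.000
te_Task 9 = (2 + 4·3 + 4)/6 = 18/6 = 3; σ²_Task 9 = ((4−2)/6)² = 0.111
te_Task 10 = (4 + 4·6 + 14)/6 = 42/6 = 7; σ²_Task 10 = ((14−4)/6)² = 2.778

Forward pass:
ES_Task 1 = 0; EF_Task 1 = 7
ES_Task 2 = 0; EF_Task 2 = 8
ES_Task 3 = 0; EF_Task 3 = 6
ES_Task 4 = 0; EF_Task 4 = 14
ES_Task 5 = 7; EF_Task 5 = 7+14 = 21
ES_Task 6 = 6; EF_Task 6 = 6+11 = 17
ES_Task 7 = 6; EF_Task 7 = 6+5 = 11
ES_Task 8 = max(EF_Task 1=7, EF_Task 3=6) = 7; EF_Task 8 = 7+15 = 22
ES_Task 9 = 11; EF_Task 9 = 11+3 = 14
ES_Task 10 = max(EF_Task 2=8, EF_Task 4=14, EF_Task 5=21, EF_Task 6=17, EF_Task 8=22, EF_Task 9=14) = 22; EF_Task 10 = 22+7 = 29
Expected project duration μ = 29 days. Critical path: Task 1 → Task 8 → Task 10.

Variance along critical path = 2.778 + 9.000 + 2.778 = 14.556
σ = √14.556 = 3.815 days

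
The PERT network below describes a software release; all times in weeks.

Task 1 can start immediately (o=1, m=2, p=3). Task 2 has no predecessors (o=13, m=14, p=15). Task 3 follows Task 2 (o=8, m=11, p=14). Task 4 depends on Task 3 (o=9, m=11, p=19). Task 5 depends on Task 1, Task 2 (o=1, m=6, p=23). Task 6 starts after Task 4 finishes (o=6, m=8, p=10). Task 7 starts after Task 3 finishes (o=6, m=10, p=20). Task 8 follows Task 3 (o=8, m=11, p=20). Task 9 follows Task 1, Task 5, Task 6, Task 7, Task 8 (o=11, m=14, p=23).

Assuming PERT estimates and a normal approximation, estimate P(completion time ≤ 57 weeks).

0.149

te_Task 1 = (1 + 4·2 + 3)/6 = 12/6 = 2; σ²_Task 1 = ((3−1)/6)² = 0.111
te_Task 2 = (13 + 4·14 + 15)/6 = 84/6 = 14; σ²_Task 2 = ((15−13)/6)² = 0.111
te_Task 3 = (8 + 4·11 + 14)/6 = 66/6 = 11; σ²_Task 3 = ((14−8)/6)² = 1.000
te_Task 4 = (9 + 4·11 + 19)/6 = 72/6 = 12; σ²_Task 4 = ((19−9)/6)² = 2.778
te_Task 5 = (1 + 4·6 + 23)/6 = 48/6 = 8; σ²_Task 5 = ((23−1)/6)² = 13.444
te_Task 6 = (6 + 4·8 + 10)/6 = 48/6 = 8; σ²_Task 6 = ((10−6)/6)² = 0.444
te_Task 7 = (6 + 4·10 + 20)/6 = 66/6 = 11; σ²_Task 7 = ((20−6)/6)² = 5.444
te_Task 8 = (8 + 4·11 + 20)/6 = 72/6 = 12; σ²_Task 8 = ((20−8)/6)² = 4.000
te_Task 9 = (11 + 4·14 + 23)/6 = 90/6 = 15; σ²_Task 9 = ((23−11)/6)² = 4.000

Forward pass:
ES_Task 1 = 0; EF_Task 1 = 2
ES_Task 2 = 0; EF_Task 2 = 14
ES_Task 3 = 14; EF_Task 3 = 14+11 = 25
ES_Task 4 = 25; EF_Task 4 = 25+12 = 37
ES_Task 5 = max(EF_Task 1=2, EF_Task 2=14) = 14; EF_Task 5 = 14+8 = 22
ES_Task 6 = 37; EF_Task 6 = 37+8 = 45
ES_Task 7 = 25; EF_Task 7 = 25+11 = 36
ES_Task 8 = 25; EF_Task 8 = 25+12 = 37
ES_Task 9 = max(EF_Task 1=2, EF_Task 5=22, EF_Task 6=45, EF_Task 7=36, EF_Task 8=37) = 45; EF_Task 9 = 45+15 = 60
Expected project duration μ = 60 weeks. Critical path: Task 2 → Task 3 → Task 4 → Task 6 → Task 9.

Variance along critical path = 0.111 + 1.000 + 2.778 + 0.444 + 4.000 = 8.333; σ = √8.333 = 2.887 weeks.
Z = (57 − 60) / 2.887 = -1.039
P(T ≤ 57) = Φ(-1.039) ≈ 0.149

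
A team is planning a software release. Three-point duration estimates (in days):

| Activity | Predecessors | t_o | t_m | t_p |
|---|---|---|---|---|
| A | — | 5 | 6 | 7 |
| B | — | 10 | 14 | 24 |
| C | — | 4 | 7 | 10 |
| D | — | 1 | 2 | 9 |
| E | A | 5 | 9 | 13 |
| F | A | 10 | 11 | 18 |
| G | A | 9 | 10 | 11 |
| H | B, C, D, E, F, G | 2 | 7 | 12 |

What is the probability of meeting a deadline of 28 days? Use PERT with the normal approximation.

0.918

te_A = (5 + 4·6 + 7)/6 = 36/6 = 6; σ²_A = ((7−5)/6)² = 0.111
te_B = (10 + 4·14 + 24)/6 = 90/6 = 15; σ²_B = ((24−10)/6)² = 5.444
te_C = (4 + 4·7 + 10)/6 = 42/6 = 7; σ²_C = ((10−4)/6)² = 1.000
te_D = (1 + 4·2 + 9)/6 = 18/6 = 3; σ²_D = ((9−1)/6)² = 1.778
te_E = (5 + 4·9 + 13)/6 = 54/6 = 9; σ²_E = ((13−5)/6)² = 1.778
te_F = (10 + 4·11 + 18)/6 = 72/6 = 12; σ²_F = ((18−10)/6)² = 1.778
te_G = (9 + 4·10 + 11)/6 = 60/6 = 10; σ²_G = ((11−9)/6)² = 0.111
te_H = (2 + 4·7 + 12)/6 = 42/6 = 7; σ²_H = ((12−2)/6)² = 2.778

Forward pass:
ES_A = 0; EF_A = 6
ES_B = 0; EF_B = 15
ES_C = 0; EF_C = 7
ES_D = 0; EF_D = 3
ES_E = 6; EF_E = 6+9 = 15
ES_F = 6; EF_F = 6+12 = 18
ES_G = 6; EF_G = 6+10 = 16
ES_H = max(EF_B=15, EF_C=7, EF_D=3, EF_E=15, EF_F=18, EF_G=16) = 18; EF_H = 18+7 = 25
Expected project duration μ = 25 days. Critical path: A → F → H.

Variance along critical path = 0.111 + 1.778 + 2.778 = 4.667; σ = √4.667 = 2.160 days.
Z = (28 − 25) / 2.160 = 1.389
P(T ≤ 28) = Φ(1.389) ≈ 0.918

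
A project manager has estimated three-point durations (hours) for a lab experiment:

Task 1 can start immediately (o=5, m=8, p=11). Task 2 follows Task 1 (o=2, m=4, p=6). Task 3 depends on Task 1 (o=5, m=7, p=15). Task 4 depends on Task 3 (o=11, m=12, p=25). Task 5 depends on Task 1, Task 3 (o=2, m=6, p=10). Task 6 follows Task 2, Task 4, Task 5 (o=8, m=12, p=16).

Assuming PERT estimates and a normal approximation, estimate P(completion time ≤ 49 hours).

0.983

te_Task 1 = (5 + 4·8 + 11)/6 = 48/6 = 8; σ²_Task 1 = ((11−5)/6)² = 1.000
te_Task 2 = (2 + 4·4 + 6)/6 = 24/6 = 4; σ²_Task 2 = ((6−2)/6)² = 0.444
te_Task 3 = (5 + 4·7 + 15)/6 = 48/6 = 8; σ²_Task 3 = ((15−5)/6)² = 2.778
te_Task 4 = (11 + 4·12 + 25)/6 = 84/6 = 14; σ²_Task 4 = ((25−11)/6)² = 5.444
te_Task 5 = (2 + 4·6 + 10)/6 = 36/6 = 6; σ²_Task 5 = ((10−2)/6)² = 1.778
te_Task 6 = (8 + 4·12 + 16)/6 = 72/6 = 12; σ²_Task 6 = ((16−8)/6)² = 1.778

Forward pass:
ES_Task 1 = 0; EF_Task 1 = 8
ES_Task 2 = 8; EF_Task 2 = 8+4 = 12
ES_Task 3 = 8; EF_Task 3 = 8+8 = 16
ES_Task 4 = 16; EF_Task 4 = 16+14 = 30
ES_Task 5 = max(EF_Task 1=8, EF_Task 3=16) = 16; EF_Task 5 = 16+6 = 22
ES_Task 6 = max(EF_Task 2=12, EF_Task 4=30, EF_Task 5=22) = 30; EF_Task 6 = 30+12 = 42
Expected project duration μ = 42 hours. Critical path: Task 1 → Task 3 → Task 4 → Task 6.

Variance along critical path = 1.000 + 2.778 + 5.444 + 1.778 = 11.000; σ = √11.000 = 3.317 hours.
Z = (49 − 42) / 3.317 = 2.111
P(T ≤ 49) = Φ(2.111) ≈ 0.983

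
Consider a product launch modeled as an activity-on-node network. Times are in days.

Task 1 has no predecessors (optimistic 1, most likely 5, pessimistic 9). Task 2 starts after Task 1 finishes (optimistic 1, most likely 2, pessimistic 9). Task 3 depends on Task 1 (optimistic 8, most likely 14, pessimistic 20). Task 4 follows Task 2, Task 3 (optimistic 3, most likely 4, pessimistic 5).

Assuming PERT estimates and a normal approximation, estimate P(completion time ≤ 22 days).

0.340

te_Task 1 = (1 + 4·5 + 9)/6 = 30/6 = 5; σ²_Task 1 = ((9−1)/6)² = 1.778
te_Task 2 = (1 + 4·2 + 9)/6 = 18/6 = 3; σ²_Task 2 = ((9−1)/6)² = 1.778
te_Task 3 = (8 + 4·14 + 20)/6 = 84/6 = 14; σ²_Task 3 = ((20−8)/6)² = 4.000
te_Task 4 = (3 + 4·4 + 5)/6 = 24/6 = 4; σ²_Task 4 = ((5−3)/6)² = 0.111

Forward pass:
ES_Task 1 = 0; EF_Task 1 = 5
ES_Task 2 = 5; EF_Task 2 = 5+3 = 8
ES_Task 3 = 5; EF_Task 3 = 5+14 = 19
ES_Task 4 = max(EF_Task 2=8, EF_Task 3=19) = 19; EF_Task 4 = 19+4 = 23
Expected project duration μ = 23 days. Critical path: Task 1 → Task 3 → Task 4.

Variance along critical path = 1.778 + 4.000 + 0.111 = 5.889; σ = √5.889 = 2.427 days.
Z = (22 − 23) / 2.427 = -0.412
P(T ≤ 22) = Φ(-0.412) ≈ 0.340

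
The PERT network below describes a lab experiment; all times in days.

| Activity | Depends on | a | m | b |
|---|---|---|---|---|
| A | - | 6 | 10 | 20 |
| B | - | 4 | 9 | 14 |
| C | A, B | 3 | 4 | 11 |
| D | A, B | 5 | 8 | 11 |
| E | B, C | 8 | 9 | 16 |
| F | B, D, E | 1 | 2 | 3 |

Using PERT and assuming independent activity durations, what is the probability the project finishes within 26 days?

0.254

te_A = (6 + 4·10 + 20)/6 = 66/6 = 11; σ²_A = ((20−6)/6)² = 5.444
te_B = (4 + 4·9 + 14)/6 = 54/6 = 9; σ²_B = ((14−4)/6)² = 2.778
te_C = (3 + 4·4 + 11)/6 = 30/6 = 5; σ²_C = ((11−3)/6)² = 1.778
te_D = (5 + 4·8 + 11)/6 = 48/6 = 8; σ²_D = ((11−5)/6)² = 1.000
te_E = (8 + 4·9 + 16)/6 = 60/6 = 10; σ²_E = ((16−8)/6)² = 1.778
te_F = (1 + 4·2 + 3)/6 = 12/6 = 2; σ²_F = ((3−1)/6)² = 0.111

Forward pass:
ES_A = 0; EF_A = 11
ES_B = 0; EF_B = 9
ES_C = max(EF_A=11, EF_B=9) = 11; EF_C = 11+5 = 16
ES_D = max(EF_A=11, EF_B=9) = 11; EF_D = 11+8 = 19
ES_E = max(EF_B=9, EF_C=16) = 16; EF_E = 16+10 = 26
ES_F = max(EF_B=9, EF_D=19, EF_E=26) = 26; EF_F = 26+2 = 28
Expected project duration μ = 28 days. Critical path: A → C → E → F.

Variance along critical path = 5.444 + 1.778 + 1.778 + 0.111 = 9.111; σ = √9.111 = 3.018 days.
Z = (26 − 28) / 3.018 = -0.663
P(T ≤ 26) = Φ(-0.663) ≈ 0.254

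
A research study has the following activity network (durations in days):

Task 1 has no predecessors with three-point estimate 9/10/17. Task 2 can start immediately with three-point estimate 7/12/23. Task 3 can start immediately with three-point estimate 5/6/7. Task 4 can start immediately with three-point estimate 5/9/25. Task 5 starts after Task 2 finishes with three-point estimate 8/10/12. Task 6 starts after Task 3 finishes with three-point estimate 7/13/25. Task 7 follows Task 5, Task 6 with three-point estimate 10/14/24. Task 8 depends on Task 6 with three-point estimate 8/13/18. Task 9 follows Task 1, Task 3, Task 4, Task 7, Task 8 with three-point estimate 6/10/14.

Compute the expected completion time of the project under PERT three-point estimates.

te_Task 1 = (9 + 4·10 + 17)/6 = 66/6 = 11
te_Task 2 = (7 + 4·12 + 23)/6 = 78/6 = 13
te_Task 3 = (5 + 4·6 + 7)/6 = 36/6 = 6
te_Task 4 = (5 + 4·9 + 25)/6 = 66/6 = 11
te_Task 5 = (8 + 4·10 + 12)/6 = 60/6 = 10
te_Task 6 = (7 + 4·13 + 25)/6 = 84/6 = 14
te_Task 7 = (10 + 4·14 + 24)/6 = 90/6 = 15
te_Task 8 = (8 + 4·13 + 18)/6 = 78/6 = 13
te_Task 9 = (6 + 4·10 + 14)/6 = 60/6 = 10

Forward pass:
ES_Task 1 = 0; EF_Task 1 = 11
ES_Task 2 = 0; EF_Task 2 = 13
ES_Task 3 = 0; EF_Task 3 = 6
ES_Task 4 = 0; EF_Task 4 = 11
ES_Task 5 = 13; EF_Task 5 = 13+10 = 23
ES_Task 6 = 6; EF_Task 6 = 6+14 = 20
ES_Task 7 = max(EF_Task 5=23, EF_Task 6=20) = 23; EF_Task 7 = 23+15 = 38
ES_Task 8 = 20; EF_Task 8 = 20+13 = 33
ES_Task 9 = max(EF_Task 1=11, EF_Task 3=6, EF_Task 4=11, EF_Task 7=38, EF_Task 8=33) = 38; EF_Task 9 = 38+10 = 48
Expected project duration μ = 48 days. Critical path: Task 2 → Task 5 → Task 7 → Task 9.

48 days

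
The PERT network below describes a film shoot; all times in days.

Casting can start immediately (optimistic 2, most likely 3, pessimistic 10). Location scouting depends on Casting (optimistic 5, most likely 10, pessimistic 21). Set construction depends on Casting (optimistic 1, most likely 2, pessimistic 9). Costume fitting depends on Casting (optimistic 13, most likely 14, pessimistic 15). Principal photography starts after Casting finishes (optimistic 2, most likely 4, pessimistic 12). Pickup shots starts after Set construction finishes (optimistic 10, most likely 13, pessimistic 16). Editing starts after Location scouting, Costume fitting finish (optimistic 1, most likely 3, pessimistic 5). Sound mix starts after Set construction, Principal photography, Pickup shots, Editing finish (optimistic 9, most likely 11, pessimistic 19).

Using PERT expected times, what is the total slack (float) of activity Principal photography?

te_Casting = (2 + 4·3 + 10)/6 = 24/6 = 4
te_Location scouting = (5 + 4·10 + 21)/6 = 66/6 = 11
te_Set construction = (1 + 4·2 + 9)/6 = 18/6 = 3
te_Costume fitting = (13 + 4·14 + 15)/6 = 84/6 = 14
te_Principal photography = (2 + 4·4 + 12)/6 = 30/6 = 5
te_Pickup shots = (10 + 4·13 + 16)/6 = 78/6 = 13
te_Editing = (1 + 4·3 + 5)/6 = 18/6 = 3
te_Sound mix = (9 + 4·11 + 19)/6 = 72/6 = 12

Forward pass:
ES_Casting = 0; EF_Casting = 4
ES_Location scouting = 4; EF_Location scouting = 4+11 = 15
ES_Set construction = 4; EF_Set construction = 4+3 = 7
ES_Costume fitting = 4; EF_Costume fitting = 4+14 = 18
ES_Principal photography = 4; EF_Principal photography = 4+5 = 9
ES_Pickup shots = 7; EF_Pickup shots = 7+13 = 20
ES_Editing = max(EF_Location scouting=15, EF_Costume fitting=18) = 18; EF_Editing = 18+3 = 21
ES_Sound mix = max(EF_Set construction=7, EF_Principal photography=9, EF_Pickup shots=20, EF_Editing=21) = 21; EF_Sound mix = 21+12 = 33
Expected project duration μ = 33 days. Critical path: Casting → Costume fitting → Editing → Sound mix.

Backward pass:
LF_Sound mix = 33; LS_Sound mix = 33−12 = 21
LF_Editing = LS_Sound mix = 21; LS_Editing = 21−3 = 18
LF_Pickup shots = LS_Sound mix = 21; LS_Pickup shots = 21−13 = 8
LF_Principal photography = LS_Sound mix = 21; LS_Principal photography = 21−5 = 16
LF_Costume fitting = LS_Editing = 18; LS_Costume fitting = 18−14 = 4
LF_Set construction = min(LS_Pickup shots=8, LS_Sound mix=21) = 8; LS_Set construction = 8−3 = 5
LF_Location scouting = LS_Editing = 18; LS_Location scouting = 18−11 = 7
LF_Casting = min(LS_Location scouting=7, LS_Set construction=5, LS_Costume fitting=4, LS_Principal photography=16) = 4; LS_Casting = 4−4 = 0
Slack_Principal photography = LS_Principal photography − ES_Principal photography = 16 − 4 = 12

12 days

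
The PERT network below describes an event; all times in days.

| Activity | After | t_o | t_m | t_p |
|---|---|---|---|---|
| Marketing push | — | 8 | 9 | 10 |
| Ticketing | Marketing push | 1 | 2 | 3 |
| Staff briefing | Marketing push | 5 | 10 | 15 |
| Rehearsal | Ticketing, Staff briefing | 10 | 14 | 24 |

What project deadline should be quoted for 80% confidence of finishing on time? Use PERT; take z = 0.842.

36.4 days

te_Marketing push = (8 + 4·9 + 10)/6 = 54/6 = 9; σ²_Marketing push = ((10−8)/6)² = 0.111
te_Ticketing = (1 + 4·2 + 3)/6 = 12/6 = 2; σ²_Ticketing = ((3−1)/6)² = 0.111
te_Staff briefing = (5 + 4·10 + 15)/6 = 60/6 = 10; σ²_Staff briefing = ((15−5)/6)² = 2.778
te_Rehearsal = (10 + 4·14 + 24)/6 = 90/6 = 15; σ²_Rehearsal = ((24−10)/6)² = 5.444

Forward pass:
ES_Marketing push = 0; EF_Marketing push = 9
ES_Ticketing = 9; EF_Ticketing = 9+2 = 11
ES_Staff briefing = 9; EF_Staff briefing = 9+10 = 19
ES_Rehearsal = max(EF_Ticketing=11, EF_Staff briefing=19) = 19; EF_Rehearsal = 19+15 = 34
Expected project duration μ = 34 days. Critical path: Marketing push → Staff briefing → Rehearsal.

Variance along critical path = 0.111 + 2.778 + 5.444 = 8.333; σ = 2.887 days.
D = μ + z·σ = 34 + 0.842·2.887 = 36.4 days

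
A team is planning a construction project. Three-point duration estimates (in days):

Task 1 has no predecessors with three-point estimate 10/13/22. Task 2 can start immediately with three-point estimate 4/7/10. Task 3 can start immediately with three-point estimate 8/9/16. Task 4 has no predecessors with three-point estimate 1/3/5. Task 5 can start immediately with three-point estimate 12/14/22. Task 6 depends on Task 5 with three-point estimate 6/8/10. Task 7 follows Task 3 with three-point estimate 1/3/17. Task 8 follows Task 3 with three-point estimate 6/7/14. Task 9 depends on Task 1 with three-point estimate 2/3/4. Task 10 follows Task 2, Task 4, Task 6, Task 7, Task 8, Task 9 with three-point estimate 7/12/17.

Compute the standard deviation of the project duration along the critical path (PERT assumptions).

te_Task 1 = (10 + 4·13 + 22)/6 = 84/6 = 14; σ²_Task 1 = ((22−10)/6)² = 4.000
te_Task 2 = (4 + 4·7 + 10)/6 = 42/6 = 7; σ²_Task 2 = ((10−4)/6)² = 1.000
te_Task 3 = (8 + 4·9 + 16)/6 = 60/6 = 10; σ²_Task 3 = ((16−8)/6)² = 1.778
te_Task 4 = (1 + 4·3 + 5)/6 = 18/6 = 3; σ²_Task 4 = ((5−1)/6)² = 0.444
te_Task 5 = (12 + 4·14 + 22)/6 = 90/6 = 15; σ²_Task 5 = ((22−12)/6)² = 2.778
te_Task 6 = (6 + 4·8 + 10)/6 = 48/6 = 8; σ²_Task 6 = ((10−6)/6)² = 0.444
te_Task 7 = (1 + 4·3 + 17)/6 = 30/6 = 5; σ²_Task 7 = ((17−1)/6)² = 7.111
te_Task 8 = (6 + 4·7 + 14)/6 = 48/6 = 8; σ²_Task 8 = ((14−6)/6)² = 1.778
te_Task 9 = (2 + 4·3 + 4)/6 = 18/6 = 3; σ²_Task 9 = ((4−2)/6)² = 0.111
te_Task 10 = (7 + 4·12 + 17)/6 = 72/6 = 12; σ²_Task 10 = ((17−7)/6)² = 2.778

Forward pass:
ES_Task 1 = 0; EF_Task 1 = 14
ES_Task 2 = 0; EF_Task 2 = 7
ES_Task 3 = 0; EF_Task 3 = 10
ES_Task 4 = 0; EF_Task 4 = 3
ES_Task 5 = 0; EF_Task 5 = 15
ES_Task 6 = 15; EF_Task 6 = 15+8 = 23
ES_Task 7 = 10; EF_Task 7 = 10+5 = 15
ES_Task 8 = 10; EF_Task 8 = 10+8 = 18
ES_Task 9 = 14; EF_Task 9 = 14+3 = 17
ES_Task 10 = max(EF_Task 2=7, EF_Task 4=3, EF_Task 6=23, EF_Task 7=15, EF_Task 8=18, EF_Task 9=17) = 23; EF_Task 10 = 23+12 = 35
Expected project duration μ = 35 days. Critical path: Task 5 → Task 6 → Task 10.

Variance along critical path = 2.778 + 0.444 + 2.778 = 6.000
σ = √6.000 = 2.449 days

2.45 days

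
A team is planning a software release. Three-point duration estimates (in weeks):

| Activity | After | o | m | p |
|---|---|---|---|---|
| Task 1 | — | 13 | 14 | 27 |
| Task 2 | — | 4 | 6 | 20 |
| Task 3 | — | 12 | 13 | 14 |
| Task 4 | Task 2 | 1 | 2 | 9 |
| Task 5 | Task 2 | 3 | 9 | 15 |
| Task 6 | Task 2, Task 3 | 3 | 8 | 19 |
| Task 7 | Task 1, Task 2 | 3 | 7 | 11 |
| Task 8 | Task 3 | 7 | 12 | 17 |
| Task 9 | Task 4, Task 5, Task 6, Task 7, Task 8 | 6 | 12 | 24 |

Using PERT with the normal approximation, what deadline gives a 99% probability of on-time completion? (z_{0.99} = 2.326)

te_Task 1 = (13 + 4·14 + 27)/6 = 96/6 = 16; σ²_Task 1 = ((27−13)/6)² = 5.444
te_Task 2 = (4 + 4·6 + 20)/6 = 48/6 = 8; σ²_Task 2 = ((20−4)/6)² = 7.111
te_Task 3 = (12 + 4·13 + 14)/6 = 78/6 = 13; σ²_Task 3 = ((14−12)/6)² = 0.111
te_Task 4 = (1 + 4·2 + 9)/6 = 18/6 = 3; σ²_Task 4 = ((9−1)/6)² = 1.778
te_Task 5 = (3 + 4·9 + 15)/6 = 54/6 = 9; σ²_Task 5 = ((15−3)/6)² = 4.000
te_Task 6 = (3 + 4·8 + 19)/6 = 54/6 = 9; σ²_Task 6 = ((19−3)/6)² = 7.111
te_Task 7 = (3 + 4·7 + 11)/6 = 42/6 = 7; σ²_Task 7 = ((11−3)/6)² = 1.778
te_Task 8 = (7 + 4·12 + 17)/6 = 72/6 = 12; σ²_Task 8 = ((17−7)/6)² = 2.778
te_Task 9 = (6 + 4·12 + 24)/6 = 78/6 = 13; σ²_Task 9 = ((24−6)/6)² = 9.000

Forward pass:
ES_Task 1 = 0; EF_Task 1 = 16
ES_Task 2 = 0; EF_Task 2 = 8
ES_Task 3 = 0; EF_Task 3 = 13
ES_Task 4 = 8; EF_Task 4 = 8+3 = 11
ES_Task 5 = 8; EF_Task 5 = 8+9 = 17
ES_Task 6 = max(EF_Task 2=8, EF_Task 3=13) = 13; EF_Task 6 = 13+9 = 22
ES_Task 7 = max(EF_Task 1=16, EF_Task 2=8) = 16; EF_Task 7 = 16+7 = 23
ES_Task 8 = 13; EF_Task 8 = 13+12 = 25
ES_Task 9 = max(EF_Task 4=11, EF_Task 5=17, EF_Task 6=22, EF_Task 7=23, EF_Task 8=25) = 25; EF_Task 9 = 25+13 = 38
Expected project duration μ = 38 weeks. Critical path: Task 3 → Task 8 → Task 9.

Variance along critical path = 0.111 + 2.778 + 9.000 = 11.889; σ = 3.448 weeks.
D = μ + z·σ = 38 + 2.326·3.448 = 46.0 weeks

46.0 weeks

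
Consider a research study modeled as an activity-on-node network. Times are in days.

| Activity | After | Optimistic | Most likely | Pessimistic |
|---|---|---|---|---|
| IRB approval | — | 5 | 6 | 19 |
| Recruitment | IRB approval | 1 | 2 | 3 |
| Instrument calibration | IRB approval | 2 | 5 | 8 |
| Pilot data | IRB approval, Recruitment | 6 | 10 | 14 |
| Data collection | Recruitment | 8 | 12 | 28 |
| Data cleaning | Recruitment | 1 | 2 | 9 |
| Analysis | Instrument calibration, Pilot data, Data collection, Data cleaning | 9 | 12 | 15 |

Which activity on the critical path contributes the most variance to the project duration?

te_IRB approval = (5 + 4·6 + 19)/6 = 48/6 = 8; σ²_IRB approval = ((19−5)/6)² = 5.444
te_Recruitment = (1 + 4·2 + 3)/6 = 12/6 = 2; σ²_Recruitment = ((3−1)/6)² = 0.111
te_Instrument calibration = (2 + 4·5 + 8)/6 = 30/6 = 5; σ²_Instrument calibration = ((8−2)/6)² = 1.000
te_Pilot data = (6 + 4·10 + 14)/6 = 60/6 = 10; σ²_Pilot data = ((14−6)/6)² = 1.778
te_Data collection = (8 + 4·12 + 28)/6 = 84/6 = 14; σ²_Data collection = ((28−8)/6)² = 11.111
te_Data cleaning = (1 + 4·2 + 9)/6 = 18/6 = 3; σ²_Data cleaning = ((9−1)/6)² = 1.778
te_Analysis = (9 + 4·12 + 15)/6 = 72/6 = 12; σ²_Analysis = ((15−9)/6)² = 1.000

Forward pass:
ES_IRB approval = 0; EF_IRB approval = 8
ES_Recruitment = 8; EF_Recruitment = 8+2 = 10
ES_Instrument calibration = 8; EF_Instrument calibration = 8+5 = 13
ES_Pilot data = max(EF_IRB approval=8, EF_Recruitment=10) = 10; EF_Pilot data = 10+10 = 20
ES_Data collection = 10; EF_Data collection = 10+14 = 24
ES_Data cleaning = 10; EF_Data cleaning = 10+3 = 13
ES_Analysis = max(EF_Instrument calibration=13, EF_Pilot data=20, EF_Data collection=24, EF_Data cleaning=13) = 24; EF_Analysis = 24+12 = 36
Expected project duration μ = 36 days. Critical path: IRB approval → Recruitment → Data collection → Analysis.

Variances on critical path: σ²_IRB approval=5.444, σ²_Recruitment=0.111, σ²_Data collection=11.111, σ²_Analysis=1.000.
Largest is σ²_Data collection = 11.111.

Data collection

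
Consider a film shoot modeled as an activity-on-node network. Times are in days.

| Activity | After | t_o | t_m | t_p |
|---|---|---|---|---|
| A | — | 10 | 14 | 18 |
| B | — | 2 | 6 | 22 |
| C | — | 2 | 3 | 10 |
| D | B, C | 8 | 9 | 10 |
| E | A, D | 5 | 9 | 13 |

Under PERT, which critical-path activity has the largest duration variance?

te_A = (10 + 4·14 + 18)/6 = 84/6 = 14; σ²_A = ((18−10)/6)² = 1.778
te_B = (2 + 4·6 + 22)/6 = 48/6 = 8; σ²_B = ((22−2)/6)² = 11.111
te_C = (2 + 4·3 + 10)/6 = 24/6 = 4; σ²_C = ((10−2)/6)² = 1.778
te_D = (8 + 4·9 + 10)/6 = 54/6 = 9; σ²_D = ((10−8)/6)² = 0.111
te_E = (5 + 4·9 + 13)/6 = 54/6 = 9; σ²_E = ((13−5)/6)² = 1.778

Forward pass:
ES_A = 0; EF_A = 14
ES_B = 0; EF_B = 8
ES_C = 0; EF_C = 4
ES_D = max(EF_B=8, EF_C=4) = 8; EF_D = 8+9 = 17
ES_E = max(EF_A=14, EF_D=17) = 17; EF_E = 17+9 = 26
Expected project duration μ = 26 days. Critical path: B → D → E.

Variances on critical path: σ²_B=11.111, σ²_D=0.111, σ²_E=1.778.
Largest is σ²_B = 11.111.

B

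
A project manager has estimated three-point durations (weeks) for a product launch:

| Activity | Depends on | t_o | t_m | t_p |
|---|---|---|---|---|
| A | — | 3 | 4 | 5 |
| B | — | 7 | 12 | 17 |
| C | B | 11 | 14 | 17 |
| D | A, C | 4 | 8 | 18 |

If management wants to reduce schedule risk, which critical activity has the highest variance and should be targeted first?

D

te_A = (3 + 4·4 + 5)/6 = 24/6 = 4; σ²_A = ((5−3)/6)² = 0.111
te_B = (7 + 4·12 + 17)/6 = 72/6 = 12; σ²_B = ((17−7)/6)² = 2.778
te_C = (11 + 4·14 + 17)/6 = 84/6 = 14; σ²_C = ((17−11)/6)² = 1.000
te_D = (4 + 4·8 + 18)/6 = 54/6 = 9; σ²_D = ((18−4)/6)² = 5.444

Forward pass:
ES_A = 0; EF_A = 4
ES_B = 0; EF_B = 12
ES_C = 12; EF_C = 12+14 = 26
ES_D = max(EF_A=4, EF_C=26) = 26; EF_D = 26+9 = 35
Expected project duration μ = 35 weeks. Critical path: B → C → D.

Variances on critical path: σ²_B=2.778, σ²_C=1.000, σ²_D=5.444.
Largest is σ²_D = 5.444.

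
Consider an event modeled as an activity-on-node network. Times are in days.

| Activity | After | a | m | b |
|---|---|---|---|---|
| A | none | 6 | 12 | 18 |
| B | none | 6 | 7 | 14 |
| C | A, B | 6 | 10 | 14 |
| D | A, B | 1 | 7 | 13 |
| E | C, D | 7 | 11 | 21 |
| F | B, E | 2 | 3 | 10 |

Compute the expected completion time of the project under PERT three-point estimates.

te_A = (6 + 4·12 + 18)/6 = 72/6 = 12
te_B = (6 + 4·7 + 14)/6 = 48/6 = 8
te_C = (6 + 4·10 + 14)/6 = 60/6 = 10
te_D = (1 + 4·7 + 13)/6 = 42/6 = 7
te_E = (7 + 4·11 + 21)/6 = 72/6 = 12
te_F = (2 + 4·3 + 10)/6 = 24/6 = 4

Forward pass:
ES_A = 0; EF_A = 12
ES_B = 0; EF_B = 8
ES_C = max(EF_A=12, EF_B=8) = 12; EF_C = 12+10 = 22
ES_D = max(EF_A=12, EF_B=8) = 12; EF_D = 12+7 = 19
ES_E = max(EF_C=22, EF_D=19) = 22; EF_E = 22+12 = 34
ES_F = max(EF_B=8, EF_E=34) = 34; EF_F = 34+4 = 38
Expected project duration μ = 38 days. Critical path: A → C → E → F.

38 days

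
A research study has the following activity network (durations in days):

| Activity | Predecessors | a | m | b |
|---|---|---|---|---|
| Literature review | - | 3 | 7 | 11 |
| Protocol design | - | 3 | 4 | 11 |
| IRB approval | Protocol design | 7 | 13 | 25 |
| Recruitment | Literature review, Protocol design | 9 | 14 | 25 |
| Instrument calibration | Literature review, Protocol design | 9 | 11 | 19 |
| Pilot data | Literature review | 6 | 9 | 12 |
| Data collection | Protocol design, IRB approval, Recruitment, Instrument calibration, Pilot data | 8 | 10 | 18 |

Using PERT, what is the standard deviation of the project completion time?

3.42 days

te_Literature review = (3 + 4·7 + 11)/6 = 42/6 = 7; σ²_Literature review = ((11−3)/6)² = 1.778
te_Protocol design = (3 + 4·4 + 11)/6 = 30/6 = 5; σ²_Protocol design = ((11−3)/6)² = 1.778
te_IRB approval = (7 + 4·13 + 25)/6 = 84/6 = 14; σ²_IRB approval = ((25−7)/6)² = 9.000
te_Recruitment = (9 + 4·14 + 25)/6 = 90/6 = 15; σ²_Recruitment = ((25−9)/6)² = 7.111
te_Instrument calibration = (9 + 4·11 + 19)/6 = 72/6 = 12; σ²_Instrument calibration = ((19−9)/6)² = 2.778
te_Pilot data = (6 + 4·9 + 12)/6 = 54/6 = 9; σ²_Pilot data = ((12−6)/6)² = 1.000
te_Data collection = (8 + 4·10 + 18)/6 = 66/6 = 11; σ²_Data collection = ((18−8)/6)² = 2.778

Forward pass:
ES_Literature review = 0; EF_Literature review = 7
ES_Protocol design = 0; EF_Protocol design = 5
ES_IRB approval = 5; EF_IRB approval = 5+14 = 19
ES_Recruitment = max(EF_Literature review=7, EF_Protocol design=5) = 7; EF_Recruitment = 7+15 = 22
ES_Instrument calibration = max(EF_Literature review=7, EF_Protocol design=5) = 7; EF_Instrument calibration = 7+12 = 19
ES_Pilot data = 7; EF_Pilot data = 7+9 = 16
ES_Data collection = max(EF_Protocol design=5, EF_IRB approval=19, EF_Recruitment=22, EF_Instrument calibration=19, EF_Pilot data=16) = 22; EF_Data collection = 22+11 = 33
Expected project duration μ = 33 days. Critical path: Literature review → Recruitment → Data collection.

Variance along critical path = 1.778 + 7.111 + 2.778 = 11.667
σ = √11.667 = 3.416 days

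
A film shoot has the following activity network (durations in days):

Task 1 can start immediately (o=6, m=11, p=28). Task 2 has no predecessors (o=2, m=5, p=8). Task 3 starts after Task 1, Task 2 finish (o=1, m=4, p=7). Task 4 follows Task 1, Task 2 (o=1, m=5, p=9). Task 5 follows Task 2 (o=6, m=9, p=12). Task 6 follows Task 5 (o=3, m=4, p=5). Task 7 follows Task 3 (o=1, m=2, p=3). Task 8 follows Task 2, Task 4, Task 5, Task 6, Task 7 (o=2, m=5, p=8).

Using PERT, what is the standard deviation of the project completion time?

3.94 days

te_Task 1 = (6 + 4·11 + 28)/6 = 78/6 = 13; σ²_Task 1 = ((28−6)/6)² = 13.444
te_Task 2 = (2 + 4·5 + 8)/6 = 30/6 = 5; σ²_Task 2 = ((8−2)/6)² = 1.000
te_Task 3 = (1 + 4·4 + 7)/6 = 24/6 = 4; σ²_Task 3 = ((7−1)/6)² = 1.000
te_Task 4 = (1 + 4·5 + 9)/6 = 30/6 = 5; σ²_Task 4 = ((9−1)/6)² = 1.778
te_Task 5 = (6 + 4·9 + 12)/6 = 54/6 = 9; σ²_Task 5 = ((12−6)/6)² = 1.000
te_Task 6 = (3 + 4·4 + 5)/6 = 24/6 = 4; σ²_Task 6 = ((5−3)/6)² = 0.111
te_Task 7 = (1 + 4·2 + 3)/6 = 12/6 = 2; σ²_Task 7 = ((3−1)/6)² = 0.111
te_Task 8 = (2 + 4·5 + 8)/6 = 30/6 = 5; σ²_Task 8 = ((8−2)/6)² = 1.000

Forward pass:
ES_Task 1 = 0; EF_Task 1 = 13
ES_Task 2 = 0; EF_Task 2 = 5
ES_Task 3 = max(EF_Task 1=13, EF_Task 2=5) = 13; EF_Task 3 = 13+4 = 17
ES_Task 4 = max(EF_Task 1=13, EF_Task 2=5) = 13; EF_Task 4 = 13+5 = 18
ES_Task 5 = 5; EF_Task 5 = 5+9 = 14
ES_Task 6 = 14; EF_Task 6 = 14+4 = 18
ES_Task 7 = 17; EF_Task 7 = 17+2 = 19
ES_Task 8 = max(EF_Task 2=5, EF_Task 4=18, EF_Task 5=14, EF_Task 6=18, EF_Task 7=19) = 19; EF_Task 8 = 19+5 = 24
Expected project duration μ = 24 days. Critical path: Task 1 → Task 3 → Task 7 → Task 8.

Variance along critical path = 13.444 + 1.000 + 0.111 + 1.000 = 15.556
σ = √15.556 = 3.944 days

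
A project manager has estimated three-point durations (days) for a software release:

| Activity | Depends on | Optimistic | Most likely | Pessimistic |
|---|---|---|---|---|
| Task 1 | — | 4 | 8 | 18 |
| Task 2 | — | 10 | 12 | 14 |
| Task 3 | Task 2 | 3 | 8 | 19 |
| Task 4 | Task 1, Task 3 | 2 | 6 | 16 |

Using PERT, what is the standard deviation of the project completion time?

3.61 days

te_Task 1 = (4 + 4·8 + 18)/6 = 54/6 = 9; σ²_Task 1 = ((18−4)/6)² = 5.444
te_Task 2 = (10 + 4·12 + 14)/6 = 72/6 = 12; σ²_Task 2 = ((14−10)/6)² = 0.444
te_Task 3 = (3 + 4·8 + 19)/6 = 54/6 = 9; σ²_Task 3 = ((19−3)/6)² = 7.111
te_Task 4 = (2 + 4·6 + 16)/6 = 42/6 = 7; σ²_Task 4 = ((16−2)/6)² = 5.444

Forward pass:
ES_Task 1 = 0; EF_Task 1 = 9
ES_Task 2 = 0; EF_Task 2 = 12
ES_Task 3 = 12; EF_Task 3 = 12+9 = 21
ES_Task 4 = max(EF_Task 1=9, EF_Task 3=21) = 21; EF_Task 4 = 21+7 = 28
Expected project duration μ = 28 days. Critical path: Task 2 → Task 3 → Task 4.

Variance along critical path = 0.444 + 7.111 + 5.444 = 13.000
σ = √13.000 = 3.606 days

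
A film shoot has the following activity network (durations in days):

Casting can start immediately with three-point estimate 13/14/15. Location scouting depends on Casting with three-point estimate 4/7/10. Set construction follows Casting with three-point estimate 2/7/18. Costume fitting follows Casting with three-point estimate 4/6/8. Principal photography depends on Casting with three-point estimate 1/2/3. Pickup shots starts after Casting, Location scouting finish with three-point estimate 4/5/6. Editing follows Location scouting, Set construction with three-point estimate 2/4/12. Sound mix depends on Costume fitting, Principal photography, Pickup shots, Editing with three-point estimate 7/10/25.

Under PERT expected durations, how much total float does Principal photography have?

te_Casting = (13 + 4·14 + 15)/6 = 84/6 = 14
te_Location scouting = (4 + 4·7 + 10)/6 = 42/6 = 7
te_Set construction = (2 + 4·7 + 18)/6 = 48/6 = 8
te_Costume fitting = (4 + 4·6 + 8)/6 = 36/6 = 6
te_Principal photography = (1 + 4·2 + 3)/6 = 12/6 = 2
te_Pickup shots = (4 + 4·5 + 6)/6 = 30/6 = 5
te_Editing = (2 + 4·4 + 12)/6 = 30/6 = 5
te_Sound mix = (7 + 4·10 + 25)/6 = 72/6 = 12

Forward pass:
ES_Casting = 0; EF_Casting = 14
ES_Location scouting = 14; EF_Location scouting = 14+7 = 21
ES_Set construction = 14; EF_Set construction = 14+8 = 22
ES_Costume fitting = 14; EF_Costume fitting = 14+6 = 20
ES_Principal photography = 14; EF_Principal photography = 14+2 = 16
ES_Pickup shots = max(EF_Casting=14, EF_Location scouting=21) = 21; EF_Pickup shots = 21+5 = 26
ES_Editing = max(EF_Location scouting=21, EF_Set construction=22) = 22; EF_Editing = 22+5 = 27
ES_Sound mix = max(EF_Costume fitting=20, EF_Principal photography=16, EF_Pickup shots=26, EF_Editing=27) = 27; EF_Sound mix = 27+12 = 39
Expected project duration μ = 39 days. Critical path: Casting → Set construction → Editing → Sound mix.

Backward pass:
LF_Sound mix = 39; LS_Sound mix = 39−12 = 27
LF_Editing = LS_Sound mix = 27; LS_Editing = 27−5 = 22
LF_Pickup shots = LS_Sound mix = 27; LS_Pickup shots = 27−5 = 22
LF_Principal photography = LS_Sound mix = 27; LS_Principal photography = 27−2 = 25
LF_Costume fitting = LS_Sound mix = 27; LS_Costume fitting = 27−6 = 21
LF_Set construction = LS_Editing = 22; LS_Set construction = 22−8 = 14
LF_Location scouting = min(LS_Pickup shots=22, LS_Editing=22) = 22; LS_Location scouting = 22−7 = 15
LF_Casting = min(LS_Location scouting=15, LS_Set construction=14, LS_Costume fitting=21, LS_Principal photography=25, LS_Pickup shots=22) = 14; LS_Casting = 14−14 = 0
Slack_Principal photography = LS_Principal photography − ES_Principal photography = 25 − 14 = 11

11 days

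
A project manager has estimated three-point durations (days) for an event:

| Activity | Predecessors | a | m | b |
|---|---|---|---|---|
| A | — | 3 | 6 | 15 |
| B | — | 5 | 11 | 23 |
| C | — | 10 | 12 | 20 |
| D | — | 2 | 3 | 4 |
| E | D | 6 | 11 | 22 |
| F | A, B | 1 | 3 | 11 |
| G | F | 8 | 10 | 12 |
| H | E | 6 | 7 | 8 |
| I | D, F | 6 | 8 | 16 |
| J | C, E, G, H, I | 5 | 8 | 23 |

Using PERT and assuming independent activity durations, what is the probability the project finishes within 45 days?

0.975

te_A = (3 + 4·6 + 15)/6 = 42/6 = 7; σ²_A = ((15−3)/6)² = 4.000
te_B = (5 + 4·11 + 23)/6 = 72/6 = 12; σ²_B = ((23−5)/6)² = 9.000
te_C = (10 + 4·12 + 20)/6 = 78/6 = 13; σ²_C = ((20−10)/6)² = 2.778
te_D = (2 + 4·3 + 4)/6 = 18/6 = 3; σ²_D = ((4−2)/6)² = 0.111
te_E = (6 + 4·11 + 22)/6 = 72/6 = 12; σ²_E = ((22−6)/6)² = 7.111
te_F = (1 + 4·3 + 11)/6 = 24/6 = 4; σ²_F = ((11−1)/6)² = 2.778
te_G = (8 + 4·10 + 12)/6 = 60/6 = 10; σ²_G = ((12−8)/6)² = 0.444
te_H = (6 + 4·7 + 8)/6 = 42/6 = 7; σ²_H = ((8−6)/6)² = 0.111
te_I = (6 + 4·8 + 16)/6 = 54/6 = 9; σ²_I = ((16−6)/6)² = 2.778
te_J = (5 + 4·8 + 23)/6 = 60/6 = 10; σ²_J = ((23−5)/6)² = 9.000

Forward pass:
ES_A = 0; EF_A = 7
ES_B = 0; EF_B = 12
ES_C = 0; EF_C = 13
ES_D = 0; EF_D = 3
ES_E = 3; EF_E = 3+12 = 15
ES_F = max(EF_A=7, EF_B=12) = 12; EF_F = 12+4 = 16
ES_G = 16; EF_G = 16+10 = 26
ES_H = 15; EF_H = 15+7 = 22
ES_I = max(EF_D=3, EF_F=16) = 16; EF_I = 16+9 = 25
ES_J = max(EF_C=13, EF_E=15, EF_G=26, EF_H=22, EF_I=25) = 26; EF_J = 26+10 = 36
Expected project duration μ = 36 days. Critical path: B → F → G → J.

Variance along critical path = 9.000 + 2.778 + 0.444 + 9.000 = 21.222; σ = √21.222 = 4.607 days.
Z = (45 − 36) / 4.607 = 1.954
P(T ≤ 45) = Φ(1.954) ≈ 0.975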